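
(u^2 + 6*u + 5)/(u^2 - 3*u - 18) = (u^2 + 6*u + 5)/(u^2 - 3*u - 18)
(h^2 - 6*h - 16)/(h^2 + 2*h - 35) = (h^2 - 6*h - 16)/(h^2 + 2*h - 35)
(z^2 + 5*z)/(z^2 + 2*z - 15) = z/(z - 3)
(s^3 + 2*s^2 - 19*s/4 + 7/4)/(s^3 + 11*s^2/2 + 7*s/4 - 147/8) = 2*(2*s^2 - 3*s + 1)/(4*s^2 + 8*s - 21)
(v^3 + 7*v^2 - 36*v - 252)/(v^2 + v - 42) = v + 6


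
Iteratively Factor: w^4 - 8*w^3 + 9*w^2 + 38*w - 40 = (w - 5)*(w^3 - 3*w^2 - 6*w + 8) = (w - 5)*(w + 2)*(w^2 - 5*w + 4) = (w - 5)*(w - 1)*(w + 2)*(w - 4)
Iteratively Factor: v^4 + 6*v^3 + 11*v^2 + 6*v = (v)*(v^3 + 6*v^2 + 11*v + 6) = v*(v + 3)*(v^2 + 3*v + 2) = v*(v + 2)*(v + 3)*(v + 1)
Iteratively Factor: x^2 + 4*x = (x)*(x + 4)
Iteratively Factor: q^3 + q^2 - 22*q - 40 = (q - 5)*(q^2 + 6*q + 8) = (q - 5)*(q + 4)*(q + 2)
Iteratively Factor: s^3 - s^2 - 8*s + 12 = (s - 2)*(s^2 + s - 6) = (s - 2)*(s + 3)*(s - 2)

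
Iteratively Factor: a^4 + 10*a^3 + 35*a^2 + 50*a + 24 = (a + 1)*(a^3 + 9*a^2 + 26*a + 24) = (a + 1)*(a + 2)*(a^2 + 7*a + 12) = (a + 1)*(a + 2)*(a + 4)*(a + 3)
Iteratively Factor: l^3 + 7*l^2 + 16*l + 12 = (l + 2)*(l^2 + 5*l + 6) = (l + 2)*(l + 3)*(l + 2)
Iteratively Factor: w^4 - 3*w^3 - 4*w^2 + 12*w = (w - 2)*(w^3 - w^2 - 6*w) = w*(w - 2)*(w^2 - w - 6) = w*(w - 3)*(w - 2)*(w + 2)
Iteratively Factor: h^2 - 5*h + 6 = (h - 3)*(h - 2)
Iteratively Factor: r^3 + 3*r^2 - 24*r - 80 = (r + 4)*(r^2 - r - 20) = (r - 5)*(r + 4)*(r + 4)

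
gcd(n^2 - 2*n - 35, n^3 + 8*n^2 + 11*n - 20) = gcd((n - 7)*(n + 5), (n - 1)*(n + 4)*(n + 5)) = n + 5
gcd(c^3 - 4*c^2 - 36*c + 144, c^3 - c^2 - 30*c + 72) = c^2 + 2*c - 24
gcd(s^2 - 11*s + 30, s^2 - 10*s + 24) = s - 6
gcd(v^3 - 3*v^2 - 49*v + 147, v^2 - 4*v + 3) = v - 3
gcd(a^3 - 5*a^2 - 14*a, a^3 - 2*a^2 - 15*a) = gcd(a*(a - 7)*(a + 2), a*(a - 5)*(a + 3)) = a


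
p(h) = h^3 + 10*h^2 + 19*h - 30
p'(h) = 3*h^2 + 20*h + 19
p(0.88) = -4.85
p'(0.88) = 38.92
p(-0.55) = -37.59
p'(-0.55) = 8.91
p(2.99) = 142.94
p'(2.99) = 105.62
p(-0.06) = -31.10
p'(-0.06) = 17.81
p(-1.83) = -37.41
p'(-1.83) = -7.55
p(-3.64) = -14.89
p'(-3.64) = -14.05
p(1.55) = 27.20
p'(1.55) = 57.21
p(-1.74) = -38.05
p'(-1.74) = -6.72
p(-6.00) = 0.00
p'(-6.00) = 7.00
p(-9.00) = -120.00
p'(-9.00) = 82.00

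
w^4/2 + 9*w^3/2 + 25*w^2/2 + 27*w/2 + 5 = (w/2 + 1/2)*(w + 1)*(w + 2)*(w + 5)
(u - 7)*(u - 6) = u^2 - 13*u + 42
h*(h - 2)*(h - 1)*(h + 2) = h^4 - h^3 - 4*h^2 + 4*h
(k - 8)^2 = k^2 - 16*k + 64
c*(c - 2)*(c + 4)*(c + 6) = c^4 + 8*c^3 + 4*c^2 - 48*c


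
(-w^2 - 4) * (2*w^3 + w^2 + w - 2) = -2*w^5 - w^4 - 9*w^3 - 2*w^2 - 4*w + 8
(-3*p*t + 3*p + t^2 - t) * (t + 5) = -3*p*t^2 - 12*p*t + 15*p + t^3 + 4*t^2 - 5*t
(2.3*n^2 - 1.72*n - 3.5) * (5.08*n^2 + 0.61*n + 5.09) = 11.684*n^4 - 7.3346*n^3 - 7.1222*n^2 - 10.8898*n - 17.815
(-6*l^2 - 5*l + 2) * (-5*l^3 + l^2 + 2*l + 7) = 30*l^5 + 19*l^4 - 27*l^3 - 50*l^2 - 31*l + 14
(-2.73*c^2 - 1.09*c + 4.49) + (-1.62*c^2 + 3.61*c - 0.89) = -4.35*c^2 + 2.52*c + 3.6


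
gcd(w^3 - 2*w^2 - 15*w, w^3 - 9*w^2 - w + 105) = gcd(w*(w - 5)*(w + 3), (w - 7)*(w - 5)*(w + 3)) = w^2 - 2*w - 15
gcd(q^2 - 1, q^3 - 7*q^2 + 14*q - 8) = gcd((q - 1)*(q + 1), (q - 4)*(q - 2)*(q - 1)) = q - 1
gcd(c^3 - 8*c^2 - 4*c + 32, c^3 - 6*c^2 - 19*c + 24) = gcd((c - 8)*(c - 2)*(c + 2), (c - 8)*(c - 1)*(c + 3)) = c - 8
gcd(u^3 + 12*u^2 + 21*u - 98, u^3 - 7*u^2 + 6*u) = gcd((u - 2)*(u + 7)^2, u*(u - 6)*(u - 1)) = 1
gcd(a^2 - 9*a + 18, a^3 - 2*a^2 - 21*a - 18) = a - 6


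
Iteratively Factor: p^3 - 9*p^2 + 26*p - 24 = (p - 4)*(p^2 - 5*p + 6) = (p - 4)*(p - 3)*(p - 2)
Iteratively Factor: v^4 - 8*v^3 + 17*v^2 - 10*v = (v - 2)*(v^3 - 6*v^2 + 5*v) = v*(v - 2)*(v^2 - 6*v + 5) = v*(v - 2)*(v - 1)*(v - 5)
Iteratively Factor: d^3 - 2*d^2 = (d - 2)*(d^2) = d*(d - 2)*(d)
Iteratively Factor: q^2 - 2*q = (q - 2)*(q)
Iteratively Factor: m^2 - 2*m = (m - 2)*(m)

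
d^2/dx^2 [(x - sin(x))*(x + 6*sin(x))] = -5*x*sin(x) + 24*sin(x)^2 + 10*cos(x) - 10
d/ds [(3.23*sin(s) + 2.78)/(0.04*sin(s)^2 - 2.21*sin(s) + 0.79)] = (-0.1292*sin(s)^2 - 0.2224*sin(s) + 8.6955)*cos(s)/(0.0016*sin(s)^4 - 0.1768*sin(s)^3 + 4.9473*sin(s)^2 - 3.4918*sin(s) + 0.6241)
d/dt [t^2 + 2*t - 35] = 2*t + 2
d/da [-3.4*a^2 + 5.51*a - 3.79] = 5.51 - 6.8*a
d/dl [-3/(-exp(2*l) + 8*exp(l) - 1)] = 6*(4 - exp(l))*exp(l)/(exp(2*l) - 8*exp(l) + 1)^2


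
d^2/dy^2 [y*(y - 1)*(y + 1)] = 6*y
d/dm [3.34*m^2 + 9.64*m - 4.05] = 6.68*m + 9.64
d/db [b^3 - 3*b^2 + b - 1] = 3*b^2 - 6*b + 1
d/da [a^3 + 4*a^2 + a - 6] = 3*a^2 + 8*a + 1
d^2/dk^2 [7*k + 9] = 0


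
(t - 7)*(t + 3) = t^2 - 4*t - 21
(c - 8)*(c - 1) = c^2 - 9*c + 8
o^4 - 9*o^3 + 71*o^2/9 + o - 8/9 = (o - 8)*(o - 1)*(o - 1/3)*(o + 1/3)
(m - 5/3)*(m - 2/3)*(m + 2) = m^3 - m^2/3 - 32*m/9 + 20/9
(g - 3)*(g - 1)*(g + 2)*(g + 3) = g^4 + g^3 - 11*g^2 - 9*g + 18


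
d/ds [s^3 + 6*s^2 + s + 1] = 3*s^2 + 12*s + 1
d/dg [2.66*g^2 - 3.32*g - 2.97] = 5.32*g - 3.32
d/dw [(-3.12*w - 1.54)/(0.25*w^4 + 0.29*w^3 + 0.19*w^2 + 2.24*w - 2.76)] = (2.34*w^4 + 3.3496*w^3 + 1.9326*w^2 + 0.5852*w + 12.0608)/(0.0625*w^8 + 0.145*w^7 + 0.1791*w^6 + 1.2302*w^5 - 0.0446999999999997*w^4 - 0.7496*w^3 + 3.9688*w^2 - 12.3648*w + 7.6176)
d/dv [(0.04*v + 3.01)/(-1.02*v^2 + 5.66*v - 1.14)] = (0.0408*v^2 + 6.1404*v - 17.0822)/(1.0404*v^4 - 11.5464*v^3 + 34.3612*v^2 - 12.9048*v + 1.2996)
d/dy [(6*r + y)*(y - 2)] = 6*r + 2*y - 2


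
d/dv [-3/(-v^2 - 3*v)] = 3*(-2*v - 3)/(v^2*(v + 3)^2)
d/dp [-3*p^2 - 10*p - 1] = -6*p - 10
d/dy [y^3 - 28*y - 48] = 3*y^2 - 28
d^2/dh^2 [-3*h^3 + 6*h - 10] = -18*h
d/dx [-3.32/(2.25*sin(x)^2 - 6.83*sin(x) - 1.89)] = (14.94*sin(x) - 22.6756)*cos(x)/(-2.25*sin(x)^2 + 6.83*sin(x) + 1.89)^2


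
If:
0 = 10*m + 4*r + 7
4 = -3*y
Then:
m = -2*r/5 - 7/10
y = -4/3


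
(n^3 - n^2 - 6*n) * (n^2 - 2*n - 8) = n^5 - 3*n^4 - 12*n^3 + 20*n^2 + 48*n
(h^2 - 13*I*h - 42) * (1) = h^2 - 13*I*h - 42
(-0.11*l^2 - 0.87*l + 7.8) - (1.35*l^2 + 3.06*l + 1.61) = -1.46*l^2 - 3.93*l + 6.19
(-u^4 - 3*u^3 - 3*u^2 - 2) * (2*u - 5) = -2*u^5 - u^4 + 9*u^3 + 15*u^2 - 4*u + 10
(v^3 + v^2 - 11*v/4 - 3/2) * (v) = v^4 + v^3 - 11*v^2/4 - 3*v/2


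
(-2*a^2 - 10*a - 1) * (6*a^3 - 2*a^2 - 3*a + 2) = -12*a^5 - 56*a^4 + 20*a^3 + 28*a^2 - 17*a - 2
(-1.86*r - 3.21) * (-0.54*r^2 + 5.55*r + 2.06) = 1.0044*r^3 - 8.5896*r^2 - 21.6471*r - 6.6126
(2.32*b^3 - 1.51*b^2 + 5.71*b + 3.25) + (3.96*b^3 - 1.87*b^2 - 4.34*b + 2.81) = 6.28*b^3 - 3.38*b^2 + 1.37*b + 6.06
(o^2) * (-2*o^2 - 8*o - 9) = -2*o^4 - 8*o^3 - 9*o^2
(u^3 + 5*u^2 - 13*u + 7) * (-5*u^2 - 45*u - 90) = -5*u^5 - 70*u^4 - 250*u^3 + 100*u^2 + 855*u - 630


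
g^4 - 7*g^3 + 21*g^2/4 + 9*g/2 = g*(g - 6)*(g - 3/2)*(g + 1/2)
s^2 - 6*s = s*(s - 6)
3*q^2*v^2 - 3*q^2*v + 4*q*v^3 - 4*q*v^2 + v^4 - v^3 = v*(q + v)*(3*q + v)*(v - 1)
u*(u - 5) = u^2 - 5*u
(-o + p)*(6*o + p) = -6*o^2 + 5*o*p + p^2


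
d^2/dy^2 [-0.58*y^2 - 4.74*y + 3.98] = -1.16000000000000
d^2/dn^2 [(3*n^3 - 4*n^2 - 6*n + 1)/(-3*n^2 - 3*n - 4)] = 2*(27*n^3 - 279*n^2 - 387*n - 5)/(27*n^6 + 81*n^5 + 189*n^4 + 243*n^3 + 252*n^2 + 144*n + 64)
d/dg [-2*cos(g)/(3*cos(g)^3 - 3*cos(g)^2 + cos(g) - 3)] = 96*(-2*cos(g)^3 + cos(g)^2 - 1)*sin(g)/(-13*cos(g) + 6*cos(2*g) - 3*cos(3*g) + 18)^2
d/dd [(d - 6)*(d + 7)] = 2*d + 1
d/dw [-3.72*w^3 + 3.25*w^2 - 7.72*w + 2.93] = -11.16*w^2 + 6.5*w - 7.72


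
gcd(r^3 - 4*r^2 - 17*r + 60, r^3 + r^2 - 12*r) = r^2 + r - 12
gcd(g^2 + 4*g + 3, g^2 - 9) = g + 3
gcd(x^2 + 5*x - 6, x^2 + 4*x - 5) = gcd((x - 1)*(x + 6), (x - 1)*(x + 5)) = x - 1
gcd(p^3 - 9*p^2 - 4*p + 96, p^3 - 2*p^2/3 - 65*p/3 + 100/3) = p - 4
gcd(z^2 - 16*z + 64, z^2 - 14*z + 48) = z - 8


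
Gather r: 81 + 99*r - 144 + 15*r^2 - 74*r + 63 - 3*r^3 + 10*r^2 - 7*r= -3*r^3 + 25*r^2 + 18*r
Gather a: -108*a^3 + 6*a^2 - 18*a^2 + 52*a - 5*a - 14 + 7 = -108*a^3 - 12*a^2 + 47*a - 7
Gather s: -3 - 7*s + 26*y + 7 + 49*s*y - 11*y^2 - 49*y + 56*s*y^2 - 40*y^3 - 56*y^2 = s*(56*y^2 + 49*y - 7) - 40*y^3 - 67*y^2 - 23*y + 4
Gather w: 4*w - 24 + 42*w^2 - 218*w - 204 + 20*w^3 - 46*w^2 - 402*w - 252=20*w^3 - 4*w^2 - 616*w - 480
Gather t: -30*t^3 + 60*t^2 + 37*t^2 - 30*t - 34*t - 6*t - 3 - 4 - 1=-30*t^3 + 97*t^2 - 70*t - 8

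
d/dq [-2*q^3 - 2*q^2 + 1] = 2*q*(-3*q - 2)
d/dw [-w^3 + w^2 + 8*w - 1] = -3*w^2 + 2*w + 8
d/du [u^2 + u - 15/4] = 2*u + 1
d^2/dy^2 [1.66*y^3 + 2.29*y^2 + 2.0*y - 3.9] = 9.96*y + 4.58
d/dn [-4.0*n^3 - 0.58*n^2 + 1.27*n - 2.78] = -12.0*n^2 - 1.16*n + 1.27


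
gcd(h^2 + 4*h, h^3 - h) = h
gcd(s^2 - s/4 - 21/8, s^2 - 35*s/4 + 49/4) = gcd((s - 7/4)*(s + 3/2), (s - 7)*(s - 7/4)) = s - 7/4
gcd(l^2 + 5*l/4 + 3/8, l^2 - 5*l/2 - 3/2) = l + 1/2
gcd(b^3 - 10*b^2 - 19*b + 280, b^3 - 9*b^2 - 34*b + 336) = b^2 - 15*b + 56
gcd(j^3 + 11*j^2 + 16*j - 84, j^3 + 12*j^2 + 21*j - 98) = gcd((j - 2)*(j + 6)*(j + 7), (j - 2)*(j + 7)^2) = j^2 + 5*j - 14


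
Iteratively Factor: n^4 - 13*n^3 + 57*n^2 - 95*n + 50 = (n - 5)*(n^3 - 8*n^2 + 17*n - 10) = (n - 5)*(n - 1)*(n^2 - 7*n + 10) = (n - 5)^2*(n - 1)*(n - 2)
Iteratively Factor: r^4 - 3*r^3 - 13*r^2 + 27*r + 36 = (r - 3)*(r^3 - 13*r - 12) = (r - 3)*(r + 3)*(r^2 - 3*r - 4) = (r - 4)*(r - 3)*(r + 3)*(r + 1)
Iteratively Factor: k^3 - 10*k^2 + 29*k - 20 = (k - 4)*(k^2 - 6*k + 5) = (k - 4)*(k - 1)*(k - 5)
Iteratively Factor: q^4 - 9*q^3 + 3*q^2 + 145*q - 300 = (q - 3)*(q^3 - 6*q^2 - 15*q + 100) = (q - 3)*(q + 4)*(q^2 - 10*q + 25) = (q - 5)*(q - 3)*(q + 4)*(q - 5)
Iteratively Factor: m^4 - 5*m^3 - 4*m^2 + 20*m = (m + 2)*(m^3 - 7*m^2 + 10*m) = m*(m + 2)*(m^2 - 7*m + 10) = m*(m - 5)*(m + 2)*(m - 2)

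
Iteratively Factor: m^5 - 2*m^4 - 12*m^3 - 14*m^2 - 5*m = (m + 1)*(m^4 - 3*m^3 - 9*m^2 - 5*m) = (m + 1)^2*(m^3 - 4*m^2 - 5*m) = m*(m + 1)^2*(m^2 - 4*m - 5) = m*(m - 5)*(m + 1)^2*(m + 1)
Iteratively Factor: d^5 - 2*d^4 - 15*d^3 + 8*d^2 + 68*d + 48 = (d - 3)*(d^4 + d^3 - 12*d^2 - 28*d - 16) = (d - 3)*(d + 2)*(d^3 - d^2 - 10*d - 8) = (d - 3)*(d + 2)^2*(d^2 - 3*d - 4) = (d - 4)*(d - 3)*(d + 2)^2*(d + 1)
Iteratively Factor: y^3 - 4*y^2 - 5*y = (y + 1)*(y^2 - 5*y) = (y - 5)*(y + 1)*(y)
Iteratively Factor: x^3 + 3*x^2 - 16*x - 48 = (x + 3)*(x^2 - 16) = (x + 3)*(x + 4)*(x - 4)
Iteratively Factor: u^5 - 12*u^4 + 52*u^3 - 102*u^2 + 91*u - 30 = (u - 1)*(u^4 - 11*u^3 + 41*u^2 - 61*u + 30) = (u - 5)*(u - 1)*(u^3 - 6*u^2 + 11*u - 6) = (u - 5)*(u - 1)^2*(u^2 - 5*u + 6) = (u - 5)*(u - 3)*(u - 1)^2*(u - 2)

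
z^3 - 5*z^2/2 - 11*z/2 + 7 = (z - 7/2)*(z - 1)*(z + 2)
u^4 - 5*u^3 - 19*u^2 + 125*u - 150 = (u - 5)*(u - 3)*(u - 2)*(u + 5)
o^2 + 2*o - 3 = (o - 1)*(o + 3)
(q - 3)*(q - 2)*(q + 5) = q^3 - 19*q + 30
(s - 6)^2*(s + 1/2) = s^3 - 23*s^2/2 + 30*s + 18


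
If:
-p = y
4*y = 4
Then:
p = -1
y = 1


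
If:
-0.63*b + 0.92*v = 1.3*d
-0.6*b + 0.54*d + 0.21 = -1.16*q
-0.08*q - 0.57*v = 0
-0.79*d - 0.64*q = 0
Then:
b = 1.96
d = -1.08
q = 1.33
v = -0.19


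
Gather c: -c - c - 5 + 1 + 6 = 2 - 2*c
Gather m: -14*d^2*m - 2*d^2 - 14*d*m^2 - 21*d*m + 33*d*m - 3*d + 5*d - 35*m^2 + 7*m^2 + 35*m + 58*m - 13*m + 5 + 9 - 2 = -2*d^2 + 2*d + m^2*(-14*d - 28) + m*(-14*d^2 + 12*d + 80) + 12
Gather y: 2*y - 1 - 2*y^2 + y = -2*y^2 + 3*y - 1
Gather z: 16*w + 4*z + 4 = 16*w + 4*z + 4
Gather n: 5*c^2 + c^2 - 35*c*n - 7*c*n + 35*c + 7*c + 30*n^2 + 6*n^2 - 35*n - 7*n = 6*c^2 + 42*c + 36*n^2 + n*(-42*c - 42)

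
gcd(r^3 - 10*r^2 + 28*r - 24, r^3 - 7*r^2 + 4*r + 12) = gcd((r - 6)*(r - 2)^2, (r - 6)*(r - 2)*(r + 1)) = r^2 - 8*r + 12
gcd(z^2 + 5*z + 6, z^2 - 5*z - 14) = z + 2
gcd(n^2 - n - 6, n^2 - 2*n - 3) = n - 3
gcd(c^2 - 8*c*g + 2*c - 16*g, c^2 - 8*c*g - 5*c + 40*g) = c - 8*g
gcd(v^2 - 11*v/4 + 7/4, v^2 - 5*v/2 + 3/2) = v - 1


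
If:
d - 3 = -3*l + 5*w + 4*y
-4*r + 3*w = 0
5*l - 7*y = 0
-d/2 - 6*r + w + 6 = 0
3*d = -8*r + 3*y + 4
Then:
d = 1171/195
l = 581/65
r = 167/260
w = 167/195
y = 83/13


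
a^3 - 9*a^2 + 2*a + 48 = (a - 8)*(a - 3)*(a + 2)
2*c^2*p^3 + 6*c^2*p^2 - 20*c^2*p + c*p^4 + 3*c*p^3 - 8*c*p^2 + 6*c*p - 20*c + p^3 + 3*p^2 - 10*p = (2*c + p)*(p - 2)*(p + 5)*(c*p + 1)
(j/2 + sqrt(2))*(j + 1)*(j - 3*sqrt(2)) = j^3/2 - sqrt(2)*j^2/2 + j^2/2 - 6*j - sqrt(2)*j/2 - 6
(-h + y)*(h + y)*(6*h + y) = -6*h^3 - h^2*y + 6*h*y^2 + y^3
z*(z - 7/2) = z^2 - 7*z/2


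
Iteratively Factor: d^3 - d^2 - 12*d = (d - 4)*(d^2 + 3*d) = d*(d - 4)*(d + 3)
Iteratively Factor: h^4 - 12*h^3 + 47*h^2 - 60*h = (h - 3)*(h^3 - 9*h^2 + 20*h) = (h - 5)*(h - 3)*(h^2 - 4*h) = (h - 5)*(h - 4)*(h - 3)*(h)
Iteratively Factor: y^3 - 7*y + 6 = (y - 1)*(y^2 + y - 6) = (y - 2)*(y - 1)*(y + 3)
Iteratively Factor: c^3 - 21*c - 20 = (c - 5)*(c^2 + 5*c + 4) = (c - 5)*(c + 4)*(c + 1)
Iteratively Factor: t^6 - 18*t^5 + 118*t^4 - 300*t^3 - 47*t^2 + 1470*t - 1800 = (t - 3)*(t^5 - 15*t^4 + 73*t^3 - 81*t^2 - 290*t + 600) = (t - 4)*(t - 3)*(t^4 - 11*t^3 + 29*t^2 + 35*t - 150) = (t - 5)*(t - 4)*(t - 3)*(t^3 - 6*t^2 - t + 30) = (t - 5)*(t - 4)*(t - 3)^2*(t^2 - 3*t - 10) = (t - 5)^2*(t - 4)*(t - 3)^2*(t + 2)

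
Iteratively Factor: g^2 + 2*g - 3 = (g + 3)*(g - 1)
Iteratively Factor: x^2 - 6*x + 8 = (x - 2)*(x - 4)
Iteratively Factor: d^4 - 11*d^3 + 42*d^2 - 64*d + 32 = (d - 4)*(d^3 - 7*d^2 + 14*d - 8) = (d - 4)*(d - 1)*(d^2 - 6*d + 8) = (d - 4)^2*(d - 1)*(d - 2)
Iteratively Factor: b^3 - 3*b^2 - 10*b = (b)*(b^2 - 3*b - 10) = b*(b - 5)*(b + 2)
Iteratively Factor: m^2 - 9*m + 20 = (m - 4)*(m - 5)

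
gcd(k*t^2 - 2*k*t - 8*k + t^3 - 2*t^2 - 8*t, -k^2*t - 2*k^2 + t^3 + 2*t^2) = k*t + 2*k + t^2 + 2*t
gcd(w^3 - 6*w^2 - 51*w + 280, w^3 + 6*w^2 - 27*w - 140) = w^2 + 2*w - 35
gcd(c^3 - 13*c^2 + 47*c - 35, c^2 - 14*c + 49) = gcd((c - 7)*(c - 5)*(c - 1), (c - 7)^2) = c - 7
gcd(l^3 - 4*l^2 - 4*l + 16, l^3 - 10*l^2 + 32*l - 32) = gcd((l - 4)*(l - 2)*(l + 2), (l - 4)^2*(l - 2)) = l^2 - 6*l + 8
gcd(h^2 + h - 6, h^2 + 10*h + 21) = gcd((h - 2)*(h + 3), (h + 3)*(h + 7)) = h + 3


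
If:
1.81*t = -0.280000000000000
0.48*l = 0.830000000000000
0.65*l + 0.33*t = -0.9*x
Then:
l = 1.73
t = -0.15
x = -1.19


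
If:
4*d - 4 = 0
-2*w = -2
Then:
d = 1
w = 1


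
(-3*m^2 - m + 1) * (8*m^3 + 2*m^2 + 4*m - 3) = -24*m^5 - 14*m^4 - 6*m^3 + 7*m^2 + 7*m - 3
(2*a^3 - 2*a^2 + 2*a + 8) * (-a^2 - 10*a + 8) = -2*a^5 - 18*a^4 + 34*a^3 - 44*a^2 - 64*a + 64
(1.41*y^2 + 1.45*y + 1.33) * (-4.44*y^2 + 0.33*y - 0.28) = -6.2604*y^4 - 5.9727*y^3 - 5.8215*y^2 + 0.0329*y - 0.3724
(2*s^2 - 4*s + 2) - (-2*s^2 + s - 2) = 4*s^2 - 5*s + 4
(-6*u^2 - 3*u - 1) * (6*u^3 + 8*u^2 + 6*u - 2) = -36*u^5 - 66*u^4 - 66*u^3 - 14*u^2 + 2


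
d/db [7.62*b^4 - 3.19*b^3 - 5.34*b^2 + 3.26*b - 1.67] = 30.48*b^3 - 9.57*b^2 - 10.68*b + 3.26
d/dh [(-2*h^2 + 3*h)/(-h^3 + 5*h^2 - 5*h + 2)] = (-2*h^4 + 6*h^3 - 5*h^2 - 8*h + 6)/(h^6 - 10*h^5 + 35*h^4 - 54*h^3 + 45*h^2 - 20*h + 4)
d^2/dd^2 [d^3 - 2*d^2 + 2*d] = 6*d - 4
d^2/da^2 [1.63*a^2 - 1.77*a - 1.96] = 3.26000000000000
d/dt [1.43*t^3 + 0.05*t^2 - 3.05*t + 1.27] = 4.29*t^2 + 0.1*t - 3.05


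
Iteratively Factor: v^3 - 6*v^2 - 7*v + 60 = (v + 3)*(v^2 - 9*v + 20) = (v - 4)*(v + 3)*(v - 5)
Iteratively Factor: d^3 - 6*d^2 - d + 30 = (d + 2)*(d^2 - 8*d + 15) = (d - 3)*(d + 2)*(d - 5)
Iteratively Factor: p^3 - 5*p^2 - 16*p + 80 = (p - 4)*(p^2 - p - 20) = (p - 4)*(p + 4)*(p - 5)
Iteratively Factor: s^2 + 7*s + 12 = (s + 4)*(s + 3)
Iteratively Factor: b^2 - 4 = (b + 2)*(b - 2)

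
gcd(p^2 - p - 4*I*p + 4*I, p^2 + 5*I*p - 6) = 1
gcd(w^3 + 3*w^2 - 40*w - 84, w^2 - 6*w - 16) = w + 2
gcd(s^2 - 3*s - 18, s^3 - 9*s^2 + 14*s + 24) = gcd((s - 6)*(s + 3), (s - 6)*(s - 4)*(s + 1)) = s - 6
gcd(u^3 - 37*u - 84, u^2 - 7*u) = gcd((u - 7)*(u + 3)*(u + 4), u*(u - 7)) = u - 7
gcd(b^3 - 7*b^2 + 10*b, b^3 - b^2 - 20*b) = b^2 - 5*b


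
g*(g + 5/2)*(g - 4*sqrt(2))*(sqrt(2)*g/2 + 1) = sqrt(2)*g^4/2 - 3*g^3 + 5*sqrt(2)*g^3/4 - 15*g^2/2 - 4*sqrt(2)*g^2 - 10*sqrt(2)*g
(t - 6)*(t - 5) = t^2 - 11*t + 30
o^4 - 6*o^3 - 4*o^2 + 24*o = o*(o - 6)*(o - 2)*(o + 2)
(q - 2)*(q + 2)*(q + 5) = q^3 + 5*q^2 - 4*q - 20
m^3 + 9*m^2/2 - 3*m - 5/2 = (m - 1)*(m + 1/2)*(m + 5)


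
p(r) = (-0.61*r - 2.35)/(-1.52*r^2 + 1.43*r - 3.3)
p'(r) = (-0.61*r - 2.35)*(3.04*r - 1.43)/(-1.52*r^2 + 1.43*r - 3.3)^2 - 0.61/(-1.52*r^2 + 1.43*r - 3.3)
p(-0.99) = 0.28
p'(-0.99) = 0.30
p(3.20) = 0.30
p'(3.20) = -0.13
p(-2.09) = 0.08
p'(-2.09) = 0.10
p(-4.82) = -0.01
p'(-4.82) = 0.01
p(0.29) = 0.84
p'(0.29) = 0.36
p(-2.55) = 0.05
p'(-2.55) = 0.06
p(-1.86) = 0.11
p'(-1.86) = 0.12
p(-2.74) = 0.04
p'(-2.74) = 0.05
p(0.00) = 0.71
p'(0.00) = 0.49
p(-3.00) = 0.02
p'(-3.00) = 0.04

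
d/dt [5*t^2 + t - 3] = 10*t + 1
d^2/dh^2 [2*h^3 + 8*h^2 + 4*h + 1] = 12*h + 16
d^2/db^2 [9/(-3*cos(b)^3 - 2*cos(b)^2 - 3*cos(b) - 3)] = -(9*(21*cos(b) + 16*cos(2*b) + 27*cos(3*b))*(3*cos(b)^3 + 2*cos(b)^2 + 3*cos(b) + 3)/4 + 18*(9*cos(b)^2 + 4*cos(b) + 3)^2*sin(b)^2)/(3*cos(b)^3 + 2*cos(b)^2 + 3*cos(b) + 3)^3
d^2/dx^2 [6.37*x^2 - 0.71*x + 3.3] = 12.7400000000000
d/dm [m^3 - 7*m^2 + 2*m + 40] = 3*m^2 - 14*m + 2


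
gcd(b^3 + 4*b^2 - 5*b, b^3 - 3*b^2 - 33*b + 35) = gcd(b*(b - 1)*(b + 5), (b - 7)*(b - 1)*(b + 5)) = b^2 + 4*b - 5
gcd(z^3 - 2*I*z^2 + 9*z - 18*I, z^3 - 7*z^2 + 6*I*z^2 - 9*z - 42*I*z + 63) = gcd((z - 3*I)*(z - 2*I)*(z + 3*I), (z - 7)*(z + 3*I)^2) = z + 3*I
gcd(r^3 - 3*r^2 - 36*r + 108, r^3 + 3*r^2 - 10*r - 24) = r - 3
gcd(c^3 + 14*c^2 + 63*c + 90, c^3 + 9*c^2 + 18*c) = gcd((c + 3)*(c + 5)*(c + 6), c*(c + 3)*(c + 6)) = c^2 + 9*c + 18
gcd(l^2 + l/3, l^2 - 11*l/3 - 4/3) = l + 1/3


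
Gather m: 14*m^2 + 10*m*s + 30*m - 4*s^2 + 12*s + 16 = 14*m^2 + m*(10*s + 30) - 4*s^2 + 12*s + 16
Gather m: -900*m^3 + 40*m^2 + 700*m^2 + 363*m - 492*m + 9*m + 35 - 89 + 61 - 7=-900*m^3 + 740*m^2 - 120*m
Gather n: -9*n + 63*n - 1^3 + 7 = 54*n + 6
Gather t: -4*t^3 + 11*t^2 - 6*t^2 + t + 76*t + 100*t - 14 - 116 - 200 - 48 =-4*t^3 + 5*t^2 + 177*t - 378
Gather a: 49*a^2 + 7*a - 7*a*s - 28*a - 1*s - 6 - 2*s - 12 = 49*a^2 + a*(-7*s - 21) - 3*s - 18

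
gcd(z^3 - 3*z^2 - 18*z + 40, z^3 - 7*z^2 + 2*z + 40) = z - 5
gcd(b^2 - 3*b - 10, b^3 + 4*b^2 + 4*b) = b + 2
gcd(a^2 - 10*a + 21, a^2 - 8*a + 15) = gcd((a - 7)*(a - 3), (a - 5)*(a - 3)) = a - 3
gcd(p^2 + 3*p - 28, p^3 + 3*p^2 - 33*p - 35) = p + 7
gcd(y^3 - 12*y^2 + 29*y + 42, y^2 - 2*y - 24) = y - 6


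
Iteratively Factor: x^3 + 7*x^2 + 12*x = (x + 3)*(x^2 + 4*x) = x*(x + 3)*(x + 4)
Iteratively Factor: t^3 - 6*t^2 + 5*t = (t - 5)*(t^2 - t) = t*(t - 5)*(t - 1)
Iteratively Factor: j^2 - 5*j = (j - 5)*(j)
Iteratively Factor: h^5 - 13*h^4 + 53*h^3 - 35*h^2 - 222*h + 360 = (h - 3)*(h^4 - 10*h^3 + 23*h^2 + 34*h - 120) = (h - 4)*(h - 3)*(h^3 - 6*h^2 - h + 30) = (h - 5)*(h - 4)*(h - 3)*(h^2 - h - 6) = (h - 5)*(h - 4)*(h - 3)^2*(h + 2)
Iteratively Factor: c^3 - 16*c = (c + 4)*(c^2 - 4*c) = c*(c + 4)*(c - 4)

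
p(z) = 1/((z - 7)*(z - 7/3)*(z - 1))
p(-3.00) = 0.00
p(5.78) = -0.05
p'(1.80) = 0.37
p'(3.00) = 0.33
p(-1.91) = -0.01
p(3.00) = -0.19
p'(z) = -1/((z - 7)*(z - 7/3)*(z - 1)^2) - 1/((z - 7)*(z - 7/3)^2*(z - 1)) - 1/((z - 7)^2*(z - 7/3)*(z - 1)) = 3*(-9*z^2 + 62*z - 77)/(9*z^6 - 186*z^5 + 1423*z^4 - 5068*z^3 + 8967*z^2 - 7546*z + 2401)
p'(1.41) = -0.56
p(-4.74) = -0.00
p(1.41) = 0.47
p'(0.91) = -15.35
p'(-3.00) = 0.00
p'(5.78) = -0.02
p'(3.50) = 0.10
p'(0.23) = -0.18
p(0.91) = -1.28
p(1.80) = 0.45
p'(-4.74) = -0.00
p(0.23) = -0.09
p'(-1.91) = -0.01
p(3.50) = -0.10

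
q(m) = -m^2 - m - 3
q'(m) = -2*m - 1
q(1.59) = -7.12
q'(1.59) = -4.18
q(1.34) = -6.14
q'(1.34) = -3.68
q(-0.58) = -2.76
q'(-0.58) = 0.16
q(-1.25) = -3.31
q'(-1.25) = 1.50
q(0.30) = -3.39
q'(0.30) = -1.60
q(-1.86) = -4.60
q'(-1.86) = 2.72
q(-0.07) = -2.93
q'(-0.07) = -0.86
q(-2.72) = -7.68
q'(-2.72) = 4.44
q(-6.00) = -33.00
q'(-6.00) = 11.00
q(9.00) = -93.00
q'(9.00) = -19.00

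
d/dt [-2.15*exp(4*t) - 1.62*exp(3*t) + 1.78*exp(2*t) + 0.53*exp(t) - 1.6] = (-8.6*exp(3*t) - 4.86*exp(2*t) + 3.56*exp(t) + 0.53)*exp(t)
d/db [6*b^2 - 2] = 12*b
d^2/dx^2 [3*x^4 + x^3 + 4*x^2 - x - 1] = 36*x^2 + 6*x + 8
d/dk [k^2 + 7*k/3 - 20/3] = 2*k + 7/3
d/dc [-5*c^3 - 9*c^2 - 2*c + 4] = -15*c^2 - 18*c - 2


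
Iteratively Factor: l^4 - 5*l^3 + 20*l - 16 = (l - 1)*(l^3 - 4*l^2 - 4*l + 16) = (l - 1)*(l + 2)*(l^2 - 6*l + 8) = (l - 4)*(l - 1)*(l + 2)*(l - 2)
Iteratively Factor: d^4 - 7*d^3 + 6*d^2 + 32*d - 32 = (d - 4)*(d^3 - 3*d^2 - 6*d + 8) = (d - 4)*(d + 2)*(d^2 - 5*d + 4) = (d - 4)*(d - 1)*(d + 2)*(d - 4)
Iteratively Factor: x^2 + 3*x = (x + 3)*(x)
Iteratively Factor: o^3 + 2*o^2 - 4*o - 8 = (o + 2)*(o^2 - 4) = (o - 2)*(o + 2)*(o + 2)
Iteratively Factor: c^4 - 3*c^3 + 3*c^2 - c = (c - 1)*(c^3 - 2*c^2 + c) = (c - 1)^2*(c^2 - c) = (c - 1)^3*(c)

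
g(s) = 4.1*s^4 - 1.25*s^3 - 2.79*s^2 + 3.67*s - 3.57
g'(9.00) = 11605.30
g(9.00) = 25792.32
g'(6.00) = 3377.59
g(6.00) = 4961.61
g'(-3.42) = -677.14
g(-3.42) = 562.15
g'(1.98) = 105.22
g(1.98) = 46.07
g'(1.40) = 33.51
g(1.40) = 8.42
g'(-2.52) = -268.53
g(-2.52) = 154.81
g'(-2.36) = -219.61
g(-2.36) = 115.84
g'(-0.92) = -7.14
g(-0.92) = -5.40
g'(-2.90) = -411.67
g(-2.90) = 282.79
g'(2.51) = 225.38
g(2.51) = 131.03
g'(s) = 16.4*s^3 - 3.75*s^2 - 5.58*s + 3.67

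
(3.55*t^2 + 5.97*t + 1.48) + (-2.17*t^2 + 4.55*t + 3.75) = 1.38*t^2 + 10.52*t + 5.23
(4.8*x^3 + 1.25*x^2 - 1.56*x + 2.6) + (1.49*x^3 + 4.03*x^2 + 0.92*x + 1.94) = 6.29*x^3 + 5.28*x^2 - 0.64*x + 4.54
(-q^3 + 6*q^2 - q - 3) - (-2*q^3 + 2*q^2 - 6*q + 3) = q^3 + 4*q^2 + 5*q - 6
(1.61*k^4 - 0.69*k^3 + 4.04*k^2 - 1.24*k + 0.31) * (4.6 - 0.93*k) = -1.4973*k^5 + 8.0477*k^4 - 6.9312*k^3 + 19.7372*k^2 - 5.9923*k + 1.426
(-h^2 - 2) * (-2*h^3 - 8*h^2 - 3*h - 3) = 2*h^5 + 8*h^4 + 7*h^3 + 19*h^2 + 6*h + 6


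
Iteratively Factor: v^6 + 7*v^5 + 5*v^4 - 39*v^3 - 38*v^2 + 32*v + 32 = (v + 4)*(v^5 + 3*v^4 - 7*v^3 - 11*v^2 + 6*v + 8) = (v - 2)*(v + 4)*(v^4 + 5*v^3 + 3*v^2 - 5*v - 4) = (v - 2)*(v + 4)^2*(v^3 + v^2 - v - 1) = (v - 2)*(v - 1)*(v + 4)^2*(v^2 + 2*v + 1) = (v - 2)*(v - 1)*(v + 1)*(v + 4)^2*(v + 1)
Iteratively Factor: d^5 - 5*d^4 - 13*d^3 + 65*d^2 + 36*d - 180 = (d + 2)*(d^4 - 7*d^3 + d^2 + 63*d - 90) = (d - 3)*(d + 2)*(d^3 - 4*d^2 - 11*d + 30) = (d - 3)*(d - 2)*(d + 2)*(d^2 - 2*d - 15) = (d - 3)*(d - 2)*(d + 2)*(d + 3)*(d - 5)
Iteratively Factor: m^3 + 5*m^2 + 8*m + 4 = (m + 2)*(m^2 + 3*m + 2) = (m + 2)^2*(m + 1)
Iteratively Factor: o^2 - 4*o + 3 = (o - 3)*(o - 1)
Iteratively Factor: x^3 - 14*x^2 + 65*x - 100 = (x - 5)*(x^2 - 9*x + 20) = (x - 5)^2*(x - 4)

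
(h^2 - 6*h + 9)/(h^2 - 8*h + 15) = (h - 3)/(h - 5)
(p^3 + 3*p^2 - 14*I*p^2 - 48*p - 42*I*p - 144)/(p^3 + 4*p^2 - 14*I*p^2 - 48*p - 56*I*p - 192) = (p + 3)/(p + 4)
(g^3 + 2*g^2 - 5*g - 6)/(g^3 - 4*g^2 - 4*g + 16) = (g^2 + 4*g + 3)/(g^2 - 2*g - 8)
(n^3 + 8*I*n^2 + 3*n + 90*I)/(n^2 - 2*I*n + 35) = (n^2 + 3*I*n + 18)/(n - 7*I)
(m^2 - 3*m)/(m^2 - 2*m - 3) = m/(m + 1)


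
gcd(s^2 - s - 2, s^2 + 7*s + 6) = s + 1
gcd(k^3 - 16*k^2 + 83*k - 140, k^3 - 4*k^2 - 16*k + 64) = k - 4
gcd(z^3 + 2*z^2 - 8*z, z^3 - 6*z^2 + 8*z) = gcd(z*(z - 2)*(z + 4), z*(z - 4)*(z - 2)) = z^2 - 2*z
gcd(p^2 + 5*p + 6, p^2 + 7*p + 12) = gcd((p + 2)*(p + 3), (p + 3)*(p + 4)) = p + 3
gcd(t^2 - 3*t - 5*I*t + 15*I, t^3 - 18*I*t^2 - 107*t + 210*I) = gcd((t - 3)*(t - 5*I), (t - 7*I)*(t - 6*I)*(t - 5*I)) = t - 5*I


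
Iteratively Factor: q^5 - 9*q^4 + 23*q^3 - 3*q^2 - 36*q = (q)*(q^4 - 9*q^3 + 23*q^2 - 3*q - 36) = q*(q + 1)*(q^3 - 10*q^2 + 33*q - 36) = q*(q - 3)*(q + 1)*(q^2 - 7*q + 12) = q*(q - 3)^2*(q + 1)*(q - 4)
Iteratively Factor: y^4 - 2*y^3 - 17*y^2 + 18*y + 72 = (y + 3)*(y^3 - 5*y^2 - 2*y + 24) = (y - 3)*(y + 3)*(y^2 - 2*y - 8) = (y - 3)*(y + 2)*(y + 3)*(y - 4)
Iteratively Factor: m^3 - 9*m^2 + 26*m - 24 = (m - 3)*(m^2 - 6*m + 8) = (m - 4)*(m - 3)*(m - 2)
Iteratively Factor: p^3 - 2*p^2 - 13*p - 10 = (p - 5)*(p^2 + 3*p + 2) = (p - 5)*(p + 2)*(p + 1)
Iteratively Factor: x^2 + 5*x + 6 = (x + 2)*(x + 3)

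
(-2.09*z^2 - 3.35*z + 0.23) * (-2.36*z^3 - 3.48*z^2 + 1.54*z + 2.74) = 4.9324*z^5 + 15.1792*z^4 + 7.8966*z^3 - 11.686*z^2 - 8.8248*z + 0.6302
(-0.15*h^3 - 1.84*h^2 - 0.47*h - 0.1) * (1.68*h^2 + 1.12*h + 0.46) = -0.252*h^5 - 3.2592*h^4 - 2.9194*h^3 - 1.5408*h^2 - 0.3282*h - 0.046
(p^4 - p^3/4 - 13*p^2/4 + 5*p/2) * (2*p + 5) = 2*p^5 + 9*p^4/2 - 31*p^3/4 - 45*p^2/4 + 25*p/2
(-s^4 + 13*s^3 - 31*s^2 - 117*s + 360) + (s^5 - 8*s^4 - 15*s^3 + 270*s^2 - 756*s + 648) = s^5 - 9*s^4 - 2*s^3 + 239*s^2 - 873*s + 1008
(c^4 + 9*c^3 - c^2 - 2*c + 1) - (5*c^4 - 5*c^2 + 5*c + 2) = -4*c^4 + 9*c^3 + 4*c^2 - 7*c - 1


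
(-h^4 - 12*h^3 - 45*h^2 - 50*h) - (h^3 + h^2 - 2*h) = -h^4 - 13*h^3 - 46*h^2 - 48*h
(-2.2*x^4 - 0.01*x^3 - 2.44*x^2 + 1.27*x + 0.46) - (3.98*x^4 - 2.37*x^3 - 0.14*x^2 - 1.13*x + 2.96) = -6.18*x^4 + 2.36*x^3 - 2.3*x^2 + 2.4*x - 2.5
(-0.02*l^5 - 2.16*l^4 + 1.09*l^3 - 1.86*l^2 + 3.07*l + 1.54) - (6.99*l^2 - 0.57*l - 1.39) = -0.02*l^5 - 2.16*l^4 + 1.09*l^3 - 8.85*l^2 + 3.64*l + 2.93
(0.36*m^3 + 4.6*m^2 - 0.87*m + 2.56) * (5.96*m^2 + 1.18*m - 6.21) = 2.1456*m^5 + 27.8408*m^4 - 1.9928*m^3 - 14.335*m^2 + 8.4235*m - 15.8976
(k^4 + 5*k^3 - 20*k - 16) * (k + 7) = k^5 + 12*k^4 + 35*k^3 - 20*k^2 - 156*k - 112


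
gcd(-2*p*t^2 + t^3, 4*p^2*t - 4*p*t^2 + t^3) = 2*p*t - t^2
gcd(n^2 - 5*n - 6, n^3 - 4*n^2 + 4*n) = 1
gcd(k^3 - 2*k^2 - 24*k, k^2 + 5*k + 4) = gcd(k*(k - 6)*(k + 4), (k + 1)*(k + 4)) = k + 4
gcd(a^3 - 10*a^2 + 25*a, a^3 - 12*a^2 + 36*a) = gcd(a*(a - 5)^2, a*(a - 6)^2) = a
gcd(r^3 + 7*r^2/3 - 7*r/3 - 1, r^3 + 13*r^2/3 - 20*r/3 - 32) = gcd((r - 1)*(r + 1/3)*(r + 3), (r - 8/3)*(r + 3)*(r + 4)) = r + 3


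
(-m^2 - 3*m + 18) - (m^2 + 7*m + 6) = -2*m^2 - 10*m + 12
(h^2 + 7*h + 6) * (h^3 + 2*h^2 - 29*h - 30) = h^5 + 9*h^4 - 9*h^3 - 221*h^2 - 384*h - 180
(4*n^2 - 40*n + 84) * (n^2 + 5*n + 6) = 4*n^4 - 20*n^3 - 92*n^2 + 180*n + 504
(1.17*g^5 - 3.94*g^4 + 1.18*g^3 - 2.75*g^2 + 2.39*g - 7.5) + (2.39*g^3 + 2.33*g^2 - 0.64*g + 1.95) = 1.17*g^5 - 3.94*g^4 + 3.57*g^3 - 0.42*g^2 + 1.75*g - 5.55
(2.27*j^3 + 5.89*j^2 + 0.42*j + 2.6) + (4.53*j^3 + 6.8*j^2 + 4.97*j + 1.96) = 6.8*j^3 + 12.69*j^2 + 5.39*j + 4.56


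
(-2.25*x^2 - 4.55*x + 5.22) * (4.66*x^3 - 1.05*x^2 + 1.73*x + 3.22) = -10.485*x^5 - 18.8405*x^4 + 25.2102*x^3 - 20.5975*x^2 - 5.6204*x + 16.8084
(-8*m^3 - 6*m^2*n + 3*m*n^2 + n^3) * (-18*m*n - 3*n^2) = 144*m^4*n + 132*m^3*n^2 - 36*m^2*n^3 - 27*m*n^4 - 3*n^5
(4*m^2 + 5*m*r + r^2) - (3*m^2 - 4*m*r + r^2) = m^2 + 9*m*r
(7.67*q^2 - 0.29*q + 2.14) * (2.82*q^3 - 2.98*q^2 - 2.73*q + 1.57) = 21.6294*q^5 - 23.6744*q^4 - 14.0401*q^3 + 6.4564*q^2 - 6.2975*q + 3.3598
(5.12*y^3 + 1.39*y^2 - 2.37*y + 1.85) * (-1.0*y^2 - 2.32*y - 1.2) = -5.12*y^5 - 13.2684*y^4 - 6.9988*y^3 + 1.9804*y^2 - 1.448*y - 2.22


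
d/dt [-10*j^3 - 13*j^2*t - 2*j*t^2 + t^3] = -13*j^2 - 4*j*t + 3*t^2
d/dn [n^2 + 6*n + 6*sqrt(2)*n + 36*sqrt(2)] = 2*n + 6 + 6*sqrt(2)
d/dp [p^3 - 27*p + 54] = 3*p^2 - 27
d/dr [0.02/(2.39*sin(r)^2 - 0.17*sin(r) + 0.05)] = (0.0034 - 0.0956*sin(r))*cos(r)/(2.39*sin(r)^2 - 0.17*sin(r) + 0.05)^2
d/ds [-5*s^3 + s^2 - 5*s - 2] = -15*s^2 + 2*s - 5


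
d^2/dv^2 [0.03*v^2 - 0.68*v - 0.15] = 0.0600000000000000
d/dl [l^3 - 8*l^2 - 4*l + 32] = 3*l^2 - 16*l - 4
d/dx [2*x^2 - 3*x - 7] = 4*x - 3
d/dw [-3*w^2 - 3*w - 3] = -6*w - 3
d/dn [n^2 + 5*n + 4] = 2*n + 5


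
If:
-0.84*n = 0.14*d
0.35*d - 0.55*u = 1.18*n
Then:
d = 1.00609756097561*u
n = -0.167682926829268*u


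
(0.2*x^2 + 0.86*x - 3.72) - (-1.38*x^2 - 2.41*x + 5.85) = 1.58*x^2 + 3.27*x - 9.57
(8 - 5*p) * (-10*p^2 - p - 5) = 50*p^3 - 75*p^2 + 17*p - 40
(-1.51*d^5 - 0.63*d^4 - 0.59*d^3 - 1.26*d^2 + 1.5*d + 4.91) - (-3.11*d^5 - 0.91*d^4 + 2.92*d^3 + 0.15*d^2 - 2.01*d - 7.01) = 1.6*d^5 + 0.28*d^4 - 3.51*d^3 - 1.41*d^2 + 3.51*d + 11.92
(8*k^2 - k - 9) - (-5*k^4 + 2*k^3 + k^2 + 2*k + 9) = 5*k^4 - 2*k^3 + 7*k^2 - 3*k - 18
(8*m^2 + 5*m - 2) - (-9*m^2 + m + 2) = 17*m^2 + 4*m - 4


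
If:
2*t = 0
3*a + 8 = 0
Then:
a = -8/3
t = 0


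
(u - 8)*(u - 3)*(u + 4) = u^3 - 7*u^2 - 20*u + 96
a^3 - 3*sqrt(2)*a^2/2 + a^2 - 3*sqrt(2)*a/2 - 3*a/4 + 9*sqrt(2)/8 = (a - 1/2)*(a + 3/2)*(a - 3*sqrt(2)/2)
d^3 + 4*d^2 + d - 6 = (d - 1)*(d + 2)*(d + 3)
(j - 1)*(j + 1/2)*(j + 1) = j^3 + j^2/2 - j - 1/2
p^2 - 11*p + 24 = (p - 8)*(p - 3)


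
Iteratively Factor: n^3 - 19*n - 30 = (n + 3)*(n^2 - 3*n - 10) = (n + 2)*(n + 3)*(n - 5)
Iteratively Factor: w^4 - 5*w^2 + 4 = (w + 2)*(w^3 - 2*w^2 - w + 2) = (w - 1)*(w + 2)*(w^2 - w - 2) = (w - 2)*(w - 1)*(w + 2)*(w + 1)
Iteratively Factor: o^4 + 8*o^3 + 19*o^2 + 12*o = (o + 4)*(o^3 + 4*o^2 + 3*o) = o*(o + 4)*(o^2 + 4*o + 3) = o*(o + 1)*(o + 4)*(o + 3)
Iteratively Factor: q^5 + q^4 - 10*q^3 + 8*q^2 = (q + 4)*(q^4 - 3*q^3 + 2*q^2) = (q - 2)*(q + 4)*(q^3 - q^2) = q*(q - 2)*(q + 4)*(q^2 - q) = q*(q - 2)*(q - 1)*(q + 4)*(q)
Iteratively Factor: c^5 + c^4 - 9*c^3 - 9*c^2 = (c)*(c^4 + c^3 - 9*c^2 - 9*c) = c^2*(c^3 + c^2 - 9*c - 9) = c^2*(c - 3)*(c^2 + 4*c + 3) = c^2*(c - 3)*(c + 1)*(c + 3)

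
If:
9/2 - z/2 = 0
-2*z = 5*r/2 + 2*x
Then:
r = -4*x/5 - 36/5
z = 9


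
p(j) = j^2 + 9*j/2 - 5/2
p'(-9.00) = -13.50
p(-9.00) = 38.00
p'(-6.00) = -7.50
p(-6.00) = 6.50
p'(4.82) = 14.14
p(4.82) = 42.42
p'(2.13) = 8.76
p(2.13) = 11.62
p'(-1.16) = 2.18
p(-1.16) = -6.37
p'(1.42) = 7.34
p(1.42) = 5.91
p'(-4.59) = -4.68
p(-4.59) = -2.09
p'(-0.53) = 3.44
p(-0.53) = -4.60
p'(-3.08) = -1.66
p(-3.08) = -6.87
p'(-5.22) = -5.94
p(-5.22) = 1.26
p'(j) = 2*j + 9/2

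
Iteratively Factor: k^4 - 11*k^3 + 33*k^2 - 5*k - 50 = (k - 5)*(k^3 - 6*k^2 + 3*k + 10) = (k - 5)^2*(k^2 - k - 2) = (k - 5)^2*(k - 2)*(k + 1)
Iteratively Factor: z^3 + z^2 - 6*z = (z + 3)*(z^2 - 2*z) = z*(z + 3)*(z - 2)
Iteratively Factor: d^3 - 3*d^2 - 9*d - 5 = (d + 1)*(d^2 - 4*d - 5) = (d + 1)^2*(d - 5)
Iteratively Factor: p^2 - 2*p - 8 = (p - 4)*(p + 2)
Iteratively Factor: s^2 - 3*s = (s)*(s - 3)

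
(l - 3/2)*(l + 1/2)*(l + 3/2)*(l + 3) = l^4 + 7*l^3/2 - 3*l^2/4 - 63*l/8 - 27/8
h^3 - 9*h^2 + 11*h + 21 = (h - 7)*(h - 3)*(h + 1)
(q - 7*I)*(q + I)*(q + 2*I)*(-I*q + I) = -I*q^4 - 4*q^3 + I*q^3 + 4*q^2 - 19*I*q^2 + 14*q + 19*I*q - 14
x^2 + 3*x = x*(x + 3)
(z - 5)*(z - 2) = z^2 - 7*z + 10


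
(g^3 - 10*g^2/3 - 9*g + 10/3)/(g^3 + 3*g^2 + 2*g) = (3*g^2 - 16*g + 5)/(3*g*(g + 1))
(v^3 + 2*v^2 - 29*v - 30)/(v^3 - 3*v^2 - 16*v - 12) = (v^2 + v - 30)/(v^2 - 4*v - 12)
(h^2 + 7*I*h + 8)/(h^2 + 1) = (h + 8*I)/(h + I)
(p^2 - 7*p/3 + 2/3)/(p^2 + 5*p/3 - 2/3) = (p - 2)/(p + 2)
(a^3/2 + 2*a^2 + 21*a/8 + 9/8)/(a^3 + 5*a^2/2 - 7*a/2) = (4*a^3 + 16*a^2 + 21*a + 9)/(4*a*(2*a^2 + 5*a - 7))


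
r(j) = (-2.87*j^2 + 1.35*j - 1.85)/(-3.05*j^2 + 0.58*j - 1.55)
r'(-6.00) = 0.01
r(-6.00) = 0.99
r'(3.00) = 0.02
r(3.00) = 0.87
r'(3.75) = 0.01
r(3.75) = 0.88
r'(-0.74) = 0.16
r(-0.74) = 1.21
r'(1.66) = 0.02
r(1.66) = 0.84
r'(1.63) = 0.02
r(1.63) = 0.84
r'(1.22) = -0.01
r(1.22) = 0.83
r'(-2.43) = 0.04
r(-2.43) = 1.05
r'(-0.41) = 0.07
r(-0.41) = 1.25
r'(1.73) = 0.02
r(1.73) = 0.84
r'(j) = (1.35 - 5.74*j)/(-3.05*j^2 + 0.58*j - 1.55) + (6.1*j - 0.58)*(-2.87*j^2 + 1.35*j - 1.85)/(-3.05*j^2 + 0.58*j - 1.55)^2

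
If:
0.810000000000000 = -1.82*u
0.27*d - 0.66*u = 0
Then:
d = -1.09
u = -0.45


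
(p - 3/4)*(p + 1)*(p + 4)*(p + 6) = p^4 + 41*p^3/4 + 103*p^2/4 - 3*p/2 - 18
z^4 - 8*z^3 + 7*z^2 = z^2*(z - 7)*(z - 1)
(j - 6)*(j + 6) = j^2 - 36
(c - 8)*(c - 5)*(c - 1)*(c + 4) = c^4 - 10*c^3 - 3*c^2 + 172*c - 160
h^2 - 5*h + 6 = (h - 3)*(h - 2)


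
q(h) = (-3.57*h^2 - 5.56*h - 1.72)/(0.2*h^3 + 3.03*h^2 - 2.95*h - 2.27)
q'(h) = (-7.14*h - 5.56)/(0.2*h^3 + 3.03*h^2 - 2.95*h - 2.27) + (-3.57*h^2 - 5.56*h - 1.72)*(-0.6*h^2 - 6.06*h + 2.95)/(0.2*h^3 + 3.03*h^2 - 2.95*h - 2.27)^2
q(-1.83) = -0.29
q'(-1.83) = 0.33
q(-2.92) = -0.59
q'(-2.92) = 0.23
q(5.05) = -1.41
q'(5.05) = 0.22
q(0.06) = 0.85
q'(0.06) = 1.56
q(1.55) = -16.00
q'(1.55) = 92.70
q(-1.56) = -0.19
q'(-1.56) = 0.39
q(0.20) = 1.09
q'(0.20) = 1.87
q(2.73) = -2.66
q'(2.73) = 1.41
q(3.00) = -2.34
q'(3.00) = 0.99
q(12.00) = -0.78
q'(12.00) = 0.04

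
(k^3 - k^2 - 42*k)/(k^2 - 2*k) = (k^2 - k - 42)/(k - 2)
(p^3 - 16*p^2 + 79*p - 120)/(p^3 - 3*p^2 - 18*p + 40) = (p^2 - 11*p + 24)/(p^2 + 2*p - 8)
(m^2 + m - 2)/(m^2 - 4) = (m - 1)/(m - 2)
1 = 1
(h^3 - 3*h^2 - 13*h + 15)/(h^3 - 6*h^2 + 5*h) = (h + 3)/h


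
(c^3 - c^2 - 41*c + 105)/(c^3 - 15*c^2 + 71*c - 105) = (c + 7)/(c - 7)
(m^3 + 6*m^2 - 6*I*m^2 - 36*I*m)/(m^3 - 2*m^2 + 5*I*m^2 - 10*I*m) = (m^2 + 6*m*(1 - I) - 36*I)/(m^2 + m*(-2 + 5*I) - 10*I)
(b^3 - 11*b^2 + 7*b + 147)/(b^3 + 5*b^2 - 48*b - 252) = (b^2 - 4*b - 21)/(b^2 + 12*b + 36)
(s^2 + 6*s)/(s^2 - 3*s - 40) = s*(s + 6)/(s^2 - 3*s - 40)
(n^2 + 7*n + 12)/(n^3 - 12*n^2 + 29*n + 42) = (n^2 + 7*n + 12)/(n^3 - 12*n^2 + 29*n + 42)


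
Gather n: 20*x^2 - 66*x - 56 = 20*x^2 - 66*x - 56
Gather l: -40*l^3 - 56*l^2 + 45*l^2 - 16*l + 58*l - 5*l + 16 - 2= -40*l^3 - 11*l^2 + 37*l + 14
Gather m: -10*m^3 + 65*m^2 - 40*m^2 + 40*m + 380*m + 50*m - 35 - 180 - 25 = -10*m^3 + 25*m^2 + 470*m - 240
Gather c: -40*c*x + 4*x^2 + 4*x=-40*c*x + 4*x^2 + 4*x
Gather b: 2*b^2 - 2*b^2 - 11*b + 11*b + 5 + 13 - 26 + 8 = 0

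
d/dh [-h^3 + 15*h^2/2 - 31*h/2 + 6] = -3*h^2 + 15*h - 31/2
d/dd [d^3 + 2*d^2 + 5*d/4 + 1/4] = 3*d^2 + 4*d + 5/4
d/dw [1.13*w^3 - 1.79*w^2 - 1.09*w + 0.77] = 3.39*w^2 - 3.58*w - 1.09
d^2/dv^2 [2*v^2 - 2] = 4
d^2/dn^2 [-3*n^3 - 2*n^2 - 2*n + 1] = -18*n - 4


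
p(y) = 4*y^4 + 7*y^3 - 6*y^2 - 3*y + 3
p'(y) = 16*y^3 + 21*y^2 - 12*y - 3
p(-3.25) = 155.34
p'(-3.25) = -291.44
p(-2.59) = 28.90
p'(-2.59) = -109.03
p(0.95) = 3.99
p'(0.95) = 18.27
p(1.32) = 16.83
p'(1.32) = 54.55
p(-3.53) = 252.01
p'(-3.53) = -402.75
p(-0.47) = 2.55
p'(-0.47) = 5.62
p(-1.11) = -4.56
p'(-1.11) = 14.31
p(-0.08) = 3.20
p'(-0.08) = -1.91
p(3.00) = 453.00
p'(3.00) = 582.00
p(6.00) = 6465.00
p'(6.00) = 4137.00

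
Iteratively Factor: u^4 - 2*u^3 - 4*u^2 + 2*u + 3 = (u + 1)*(u^3 - 3*u^2 - u + 3) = (u - 3)*(u + 1)*(u^2 - 1) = (u - 3)*(u - 1)*(u + 1)*(u + 1)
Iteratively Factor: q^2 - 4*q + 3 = (q - 3)*(q - 1)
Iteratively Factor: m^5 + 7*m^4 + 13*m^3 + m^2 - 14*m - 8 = (m + 4)*(m^4 + 3*m^3 + m^2 - 3*m - 2) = (m - 1)*(m + 4)*(m^3 + 4*m^2 + 5*m + 2) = (m - 1)*(m + 2)*(m + 4)*(m^2 + 2*m + 1) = (m - 1)*(m + 1)*(m + 2)*(m + 4)*(m + 1)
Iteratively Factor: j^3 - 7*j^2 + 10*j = (j)*(j^2 - 7*j + 10) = j*(j - 2)*(j - 5)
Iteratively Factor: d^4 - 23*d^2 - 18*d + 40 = (d - 1)*(d^3 + d^2 - 22*d - 40) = (d - 1)*(d + 4)*(d^2 - 3*d - 10) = (d - 1)*(d + 2)*(d + 4)*(d - 5)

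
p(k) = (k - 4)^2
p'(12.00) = 16.00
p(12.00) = 64.00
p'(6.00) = 4.00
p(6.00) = 4.00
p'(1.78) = -4.44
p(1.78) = 4.93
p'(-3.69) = -15.38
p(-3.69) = 59.14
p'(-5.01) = -18.02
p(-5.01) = 81.18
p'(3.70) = -0.60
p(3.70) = 0.09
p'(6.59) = 5.18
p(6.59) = 6.71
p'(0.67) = -6.66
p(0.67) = 11.09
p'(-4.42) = -16.84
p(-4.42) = 70.90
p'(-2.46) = -12.92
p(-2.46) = 41.73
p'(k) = 2*k - 8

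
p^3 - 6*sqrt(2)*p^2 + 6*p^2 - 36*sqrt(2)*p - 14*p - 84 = (p + 6)*(p - 7*sqrt(2))*(p + sqrt(2))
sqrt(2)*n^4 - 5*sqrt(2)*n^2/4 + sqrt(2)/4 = (n - 1)*(n - 1/2)*(n + 1)*(sqrt(2)*n + sqrt(2)/2)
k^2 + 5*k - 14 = (k - 2)*(k + 7)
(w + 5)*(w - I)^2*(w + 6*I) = w^4 + 5*w^3 + 4*I*w^3 + 11*w^2 + 20*I*w^2 + 55*w - 6*I*w - 30*I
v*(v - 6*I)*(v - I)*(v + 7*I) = v^4 + 43*v^2 - 42*I*v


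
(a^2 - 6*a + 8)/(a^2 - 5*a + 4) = (a - 2)/(a - 1)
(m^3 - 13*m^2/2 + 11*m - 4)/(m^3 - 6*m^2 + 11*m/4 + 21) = 2*(2*m^2 - 5*m + 2)/(4*m^2 - 8*m - 21)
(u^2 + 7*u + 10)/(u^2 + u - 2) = (u + 5)/(u - 1)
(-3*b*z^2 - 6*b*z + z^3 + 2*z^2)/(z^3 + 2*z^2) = (-3*b + z)/z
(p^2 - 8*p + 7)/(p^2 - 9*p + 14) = (p - 1)/(p - 2)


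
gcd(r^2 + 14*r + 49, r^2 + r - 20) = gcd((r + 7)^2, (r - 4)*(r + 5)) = 1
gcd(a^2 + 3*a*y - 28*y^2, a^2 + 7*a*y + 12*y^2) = 1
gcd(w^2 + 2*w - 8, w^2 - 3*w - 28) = w + 4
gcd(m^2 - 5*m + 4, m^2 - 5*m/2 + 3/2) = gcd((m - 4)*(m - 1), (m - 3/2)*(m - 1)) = m - 1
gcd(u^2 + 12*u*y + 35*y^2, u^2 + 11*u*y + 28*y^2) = u + 7*y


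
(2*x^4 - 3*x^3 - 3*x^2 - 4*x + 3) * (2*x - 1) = 4*x^5 - 8*x^4 - 3*x^3 - 5*x^2 + 10*x - 3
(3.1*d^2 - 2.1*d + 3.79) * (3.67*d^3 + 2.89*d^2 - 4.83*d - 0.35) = 11.377*d^5 + 1.252*d^4 - 7.1327*d^3 + 20.0111*d^2 - 17.5707*d - 1.3265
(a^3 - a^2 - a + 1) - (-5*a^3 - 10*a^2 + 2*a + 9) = 6*a^3 + 9*a^2 - 3*a - 8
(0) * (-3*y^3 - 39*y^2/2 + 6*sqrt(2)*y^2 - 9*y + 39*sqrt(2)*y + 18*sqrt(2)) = 0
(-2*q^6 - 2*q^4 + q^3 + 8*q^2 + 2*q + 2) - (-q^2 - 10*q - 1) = -2*q^6 - 2*q^4 + q^3 + 9*q^2 + 12*q + 3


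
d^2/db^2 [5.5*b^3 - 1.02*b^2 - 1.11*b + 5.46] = 33.0*b - 2.04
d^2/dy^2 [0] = 0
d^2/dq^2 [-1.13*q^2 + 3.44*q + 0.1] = -2.26000000000000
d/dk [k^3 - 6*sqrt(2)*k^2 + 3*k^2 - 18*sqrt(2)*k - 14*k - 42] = 3*k^2 - 12*sqrt(2)*k + 6*k - 18*sqrt(2) - 14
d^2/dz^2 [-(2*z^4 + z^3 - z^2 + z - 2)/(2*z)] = -6*z - 1 + 2/z^3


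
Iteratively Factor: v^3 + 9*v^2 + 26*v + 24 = (v + 2)*(v^2 + 7*v + 12) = (v + 2)*(v + 3)*(v + 4)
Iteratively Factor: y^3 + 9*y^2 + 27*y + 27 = (y + 3)*(y^2 + 6*y + 9) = (y + 3)^2*(y + 3)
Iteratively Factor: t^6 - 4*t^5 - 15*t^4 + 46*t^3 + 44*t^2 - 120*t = (t + 2)*(t^5 - 6*t^4 - 3*t^3 + 52*t^2 - 60*t) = (t - 2)*(t + 2)*(t^4 - 4*t^3 - 11*t^2 + 30*t) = (t - 2)*(t + 2)*(t + 3)*(t^3 - 7*t^2 + 10*t) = (t - 5)*(t - 2)*(t + 2)*(t + 3)*(t^2 - 2*t) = (t - 5)*(t - 2)^2*(t + 2)*(t + 3)*(t)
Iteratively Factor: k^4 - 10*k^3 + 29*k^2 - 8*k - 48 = (k - 4)*(k^3 - 6*k^2 + 5*k + 12) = (k - 4)^2*(k^2 - 2*k - 3) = (k - 4)^2*(k - 3)*(k + 1)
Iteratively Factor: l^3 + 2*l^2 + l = (l + 1)*(l^2 + l) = l*(l + 1)*(l + 1)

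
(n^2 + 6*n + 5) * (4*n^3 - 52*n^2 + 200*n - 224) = 4*n^5 - 28*n^4 - 92*n^3 + 716*n^2 - 344*n - 1120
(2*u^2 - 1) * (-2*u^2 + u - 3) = -4*u^4 + 2*u^3 - 4*u^2 - u + 3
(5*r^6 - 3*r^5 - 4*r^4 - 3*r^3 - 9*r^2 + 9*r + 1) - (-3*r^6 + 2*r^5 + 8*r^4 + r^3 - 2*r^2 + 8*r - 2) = 8*r^6 - 5*r^5 - 12*r^4 - 4*r^3 - 7*r^2 + r + 3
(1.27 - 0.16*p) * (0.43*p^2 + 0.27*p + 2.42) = -0.0688*p^3 + 0.5029*p^2 - 0.0443*p + 3.0734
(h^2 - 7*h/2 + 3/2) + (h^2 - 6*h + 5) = 2*h^2 - 19*h/2 + 13/2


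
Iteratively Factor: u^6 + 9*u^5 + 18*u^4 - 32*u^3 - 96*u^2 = (u)*(u^5 + 9*u^4 + 18*u^3 - 32*u^2 - 96*u) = u*(u - 2)*(u^4 + 11*u^3 + 40*u^2 + 48*u) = u*(u - 2)*(u + 4)*(u^3 + 7*u^2 + 12*u) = u^2*(u - 2)*(u + 4)*(u^2 + 7*u + 12) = u^2*(u - 2)*(u + 3)*(u + 4)*(u + 4)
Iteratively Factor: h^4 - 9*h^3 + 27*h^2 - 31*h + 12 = (h - 4)*(h^3 - 5*h^2 + 7*h - 3) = (h - 4)*(h - 1)*(h^2 - 4*h + 3) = (h - 4)*(h - 1)^2*(h - 3)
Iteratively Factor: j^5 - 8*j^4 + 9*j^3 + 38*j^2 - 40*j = (j + 2)*(j^4 - 10*j^3 + 29*j^2 - 20*j) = (j - 4)*(j + 2)*(j^3 - 6*j^2 + 5*j) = (j - 4)*(j - 1)*(j + 2)*(j^2 - 5*j) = (j - 5)*(j - 4)*(j - 1)*(j + 2)*(j)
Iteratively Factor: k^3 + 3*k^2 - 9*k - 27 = (k + 3)*(k^2 - 9) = (k - 3)*(k + 3)*(k + 3)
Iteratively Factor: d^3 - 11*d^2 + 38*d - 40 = (d - 2)*(d^2 - 9*d + 20) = (d - 4)*(d - 2)*(d - 5)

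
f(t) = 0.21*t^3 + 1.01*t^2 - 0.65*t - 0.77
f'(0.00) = -0.65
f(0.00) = -0.77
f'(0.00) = -0.65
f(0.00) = -0.77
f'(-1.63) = -2.27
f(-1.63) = 2.06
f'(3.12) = 11.79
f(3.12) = 13.41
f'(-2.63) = -1.60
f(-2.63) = 4.11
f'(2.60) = 8.86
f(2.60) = 8.06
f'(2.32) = 7.43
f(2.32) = 5.78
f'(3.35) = 13.19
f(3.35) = 16.28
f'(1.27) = 2.93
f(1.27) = 0.46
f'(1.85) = 5.24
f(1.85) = 2.81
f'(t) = 0.63*t^2 + 2.02*t - 0.65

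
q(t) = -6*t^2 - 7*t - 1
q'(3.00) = -43.00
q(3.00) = -76.00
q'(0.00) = -7.00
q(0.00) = -1.00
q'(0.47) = -12.64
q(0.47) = -5.62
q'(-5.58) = 59.96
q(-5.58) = -148.76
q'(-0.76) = 2.12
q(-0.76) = 0.85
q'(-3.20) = 31.40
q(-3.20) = -40.04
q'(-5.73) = 61.76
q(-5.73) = -157.89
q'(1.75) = -28.00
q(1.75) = -31.62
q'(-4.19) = 43.28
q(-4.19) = -77.01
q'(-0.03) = -6.64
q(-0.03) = -0.80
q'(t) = -12*t - 7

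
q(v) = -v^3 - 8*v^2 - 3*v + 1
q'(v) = -3*v^2 - 16*v - 3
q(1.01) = -11.22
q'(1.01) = -22.22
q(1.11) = -13.55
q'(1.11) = -24.46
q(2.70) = -85.10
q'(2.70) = -68.07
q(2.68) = -83.75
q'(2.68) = -67.43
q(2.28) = -59.28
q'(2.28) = -55.08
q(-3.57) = -44.75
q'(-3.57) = 15.89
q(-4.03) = -51.39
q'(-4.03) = 12.76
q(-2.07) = -18.20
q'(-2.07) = 17.27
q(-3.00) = -35.00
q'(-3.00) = 18.00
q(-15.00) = 1621.00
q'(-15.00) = -438.00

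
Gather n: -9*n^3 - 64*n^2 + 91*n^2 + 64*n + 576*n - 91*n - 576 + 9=-9*n^3 + 27*n^2 + 549*n - 567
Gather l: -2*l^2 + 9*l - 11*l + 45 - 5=-2*l^2 - 2*l + 40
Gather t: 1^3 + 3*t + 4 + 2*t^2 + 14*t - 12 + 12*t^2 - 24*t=14*t^2 - 7*t - 7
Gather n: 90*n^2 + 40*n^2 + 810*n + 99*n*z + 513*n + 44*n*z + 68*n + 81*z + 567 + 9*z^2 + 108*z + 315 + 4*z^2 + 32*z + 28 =130*n^2 + n*(143*z + 1391) + 13*z^2 + 221*z + 910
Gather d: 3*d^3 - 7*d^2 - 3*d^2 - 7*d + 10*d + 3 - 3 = 3*d^3 - 10*d^2 + 3*d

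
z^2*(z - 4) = z^3 - 4*z^2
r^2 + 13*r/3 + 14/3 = (r + 2)*(r + 7/3)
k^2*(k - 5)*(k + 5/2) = k^4 - 5*k^3/2 - 25*k^2/2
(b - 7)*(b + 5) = b^2 - 2*b - 35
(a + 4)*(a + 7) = a^2 + 11*a + 28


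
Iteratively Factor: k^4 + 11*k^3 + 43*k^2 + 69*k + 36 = (k + 3)*(k^3 + 8*k^2 + 19*k + 12) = (k + 3)^2*(k^2 + 5*k + 4) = (k + 1)*(k + 3)^2*(k + 4)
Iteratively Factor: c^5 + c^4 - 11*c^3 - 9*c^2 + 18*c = (c - 1)*(c^4 + 2*c^3 - 9*c^2 - 18*c) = c*(c - 1)*(c^3 + 2*c^2 - 9*c - 18) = c*(c - 1)*(c + 3)*(c^2 - c - 6) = c*(c - 3)*(c - 1)*(c + 3)*(c + 2)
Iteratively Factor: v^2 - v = (v)*(v - 1)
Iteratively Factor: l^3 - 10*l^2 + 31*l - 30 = (l - 5)*(l^2 - 5*l + 6) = (l - 5)*(l - 3)*(l - 2)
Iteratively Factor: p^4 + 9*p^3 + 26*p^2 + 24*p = (p + 4)*(p^3 + 5*p^2 + 6*p) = p*(p + 4)*(p^2 + 5*p + 6) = p*(p + 2)*(p + 4)*(p + 3)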